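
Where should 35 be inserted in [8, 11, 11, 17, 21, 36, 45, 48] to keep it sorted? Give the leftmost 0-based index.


List is sorted: [8, 11, 11, 17, 21, 36, 45, 48]
We need the leftmost position where 35 can be inserted, i.e. the first index whose element is >= 35 (or the end of the list if none is).
Binary search with low=0, high=8 (0-based indices):
  low=0, high=8, mid=4: a[4]=21 < 35, so low = 5
  low=5, high=8, mid=6: a[6]=45 >= 35, so high = 6
  low=5, high=6, mid=5: a[5]=36 >= 35, so high = 5
Now low = high = 5, so the insertion index is 5.
Final answer: 5


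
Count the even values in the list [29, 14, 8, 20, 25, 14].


Check each element:
  29 is odd
  14 is even
  8 is even
  20 is even
  25 is odd
  14 is even
Evens: [14, 8, 20, 14]
Count of evens = 4
Final answer: 4


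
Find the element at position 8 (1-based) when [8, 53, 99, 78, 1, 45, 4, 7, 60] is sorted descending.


Sort descending: [99, 78, 60, 53, 45, 8, 7, 4, 1]
The 8th element (1-indexed) is at index 7.
Value = 4
Final answer: 4


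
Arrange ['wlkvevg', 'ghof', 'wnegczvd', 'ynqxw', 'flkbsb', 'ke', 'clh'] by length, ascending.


Compute lengths:
  'wlkvevg' has length 7
  'ghof' has length 4
  'wnegczvd' has length 8
  'ynqxw' has length 5
  'flkbsb' has length 6
  'ke' has length 2
  'clh' has length 3
Lengths in increasing order: 2 < 3 < 4 < 5 < 6 < 7 < 8
Listing the words in that order gives the answer.
Final answer: ['ke', 'clh', 'ghof', 'ynqxw', 'flkbsb', 'wlkvevg', 'wnegczvd']


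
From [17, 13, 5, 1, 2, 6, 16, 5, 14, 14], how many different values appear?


List all unique values:
Distinct values: [1, 2, 5, 6, 13, 14, 16, 17]
Count = 8
Final answer: 8


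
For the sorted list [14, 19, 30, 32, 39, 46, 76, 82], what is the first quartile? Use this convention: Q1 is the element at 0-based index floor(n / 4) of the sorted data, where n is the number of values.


The list has n = 8 elements.
Q1 index = floor(8 / 4) = floor(2) = 2
Counting from index 0 in the sorted data, the element at index 2 is 30.
Final answer: 30


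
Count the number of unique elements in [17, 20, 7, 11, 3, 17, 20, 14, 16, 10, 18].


List all unique values:
Distinct values: [3, 7, 10, 11, 14, 16, 17, 18, 20]
Count = 9
Final answer: 9


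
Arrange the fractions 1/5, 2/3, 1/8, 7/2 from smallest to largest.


Convert to decimal for comparison:
  1/5 = 0.2
  2/3 = 0.6667
  1/8 = 0.125
  7/2 = 3.5
Decimals in increasing order: 0.125 < 0.2 < 0.6667 < 3.5
Writing each back as its fraction gives the sorted order.
Final answer: 1/8, 1/5, 2/3, 7/2


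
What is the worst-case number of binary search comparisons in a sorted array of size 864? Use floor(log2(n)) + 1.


Binary search halves the search space each step.
Maximum comparisons = floor(log2(864)) + 1
log2(864) = 9.7549
floor(log2(864)) = 9, so 9 + 1 = 10
Final answer: 10


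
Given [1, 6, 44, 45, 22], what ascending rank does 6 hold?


Sort ascending: [1, 6, 22, 44, 45]
Find 6 in the sorted list.
6 is at position 2 (1-indexed).
Final answer: 2


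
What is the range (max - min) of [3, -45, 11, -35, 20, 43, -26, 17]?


Maximum value: 43
Minimum value: -45
Range = 43 - (-45) = 88
Final answer: 88


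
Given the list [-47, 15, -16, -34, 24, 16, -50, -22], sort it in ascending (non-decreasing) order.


Original list: [-47, 15, -16, -34, 24, 16, -50, -22]
Repeatedly take the smallest remaining element:
  Remaining [-47, 15, -16, -34, 24, 16, -50, -22] -> smallest is -50
  Remaining [-47, 15, -16, -34, 24, 16, -22] -> smallest is -47
  Remaining [15, -16, -34, 24, 16, -22] -> smallest is -34
  Remaining [15, -16, 24, 16, -22] -> smallest is -22
  Remaining [15, -16, 24, 16] -> smallest is -16
  Remaining [15, 24, 16] -> smallest is 15
  Remaining [24, 16] -> smallest is 16
  Remaining [24] -> smallest is 24
Collecting the picks in order gives the sorted list.
Final answer: [-50, -47, -34, -22, -16, 15, 16, 24]


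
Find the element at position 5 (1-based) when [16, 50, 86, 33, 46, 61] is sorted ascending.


Sort ascending: [16, 33, 46, 50, 61, 86]
The 5th element (1-indexed) is at index 4.
Value = 61
Final answer: 61


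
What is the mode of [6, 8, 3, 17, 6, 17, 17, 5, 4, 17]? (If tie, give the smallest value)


Count the frequency of each value:
  3 appears 1 time(s)
  4 appears 1 time(s)
  5 appears 1 time(s)
  6 appears 2 time(s)
  8 appears 1 time(s)
  17 appears 4 time(s)
Maximum frequency is 4.
Only 17 reaches that frequency, so it is the mode.
Final answer: 17


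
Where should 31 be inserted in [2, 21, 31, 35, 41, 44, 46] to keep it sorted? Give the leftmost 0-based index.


List is sorted: [2, 21, 31, 35, 41, 44, 46]
We need the leftmost position where 31 can be inserted, i.e. the first index whose element is >= 31 (or the end of the list if none is).
Binary search with low=0, high=7 (0-based indices):
  low=0, high=7, mid=3: a[3]=35 >= 31, so high = 3
  low=0, high=3, mid=1: a[1]=21 < 31, so low = 2
  low=2, high=3, mid=2: a[2]=31 >= 31, so high = 2
Now low = high = 2, so the insertion index is 2.
Final answer: 2


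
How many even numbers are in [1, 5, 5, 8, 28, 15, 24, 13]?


Check each element:
  1 is odd
  5 is odd
  5 is odd
  8 is even
  28 is even
  15 is odd
  24 is even
  13 is odd
Evens: [8, 28, 24]
Count of evens = 3
Final answer: 3


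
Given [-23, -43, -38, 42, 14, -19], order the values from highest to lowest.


Original list: [-23, -43, -38, 42, 14, -19]
Repeatedly take the largest remaining element:
  Remaining [-23, -43, -38, 42, 14, -19] -> largest is 42
  Remaining [-23, -43, -38, 14, -19] -> largest is 14
  Remaining [-23, -43, -38, -19] -> largest is -19
  Remaining [-23, -43, -38] -> largest is -23
  Remaining [-43, -38] -> largest is -38
  Remaining [-43] -> largest is -43
Collecting the picks in order gives the descending list.
Final answer: [42, 14, -19, -23, -38, -43]


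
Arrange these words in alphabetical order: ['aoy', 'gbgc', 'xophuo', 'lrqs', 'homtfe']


Compare strings character by character (the first differing letter decides):
  'aoy' < 'gbgc' since 'a' < 'g' at position 1
  'gbgc' < 'homtfe' since 'g' < 'h' at position 1
  'homtfe' < 'lrqs' since 'h' < 'l' at position 1
  'lrqs' < 'xophuo' since 'l' < 'x' at position 1
Chaining these comparisons gives the alphabetical order.
Final answer: ['aoy', 'gbgc', 'homtfe', 'lrqs', 'xophuo']


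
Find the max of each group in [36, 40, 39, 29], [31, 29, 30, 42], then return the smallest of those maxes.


Find max of each group:
  Group 1: [36, 40, 39, 29] -> max = 40
  Group 2: [31, 29, 30, 42] -> max = 42
Maxes: [40, 42]
Minimum of maxes = 40
Final answer: 40


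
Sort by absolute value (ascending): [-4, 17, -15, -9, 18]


Compute absolute values:
  |-4| = 4
  |17| = 17
  |-15| = 15
  |-9| = 9
  |18| = 18
Absolute values in increasing order: 4 < 9 < 15 < 17 < 18
Listing the original numbers in that order gives the answer.
Final answer: [-4, -9, -15, 17, 18]


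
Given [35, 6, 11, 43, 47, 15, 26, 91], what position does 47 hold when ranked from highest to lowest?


Sort descending: [91, 47, 43, 35, 26, 15, 11, 6]
Find 47 in the sorted list.
47 is at position 2.
Final answer: 2


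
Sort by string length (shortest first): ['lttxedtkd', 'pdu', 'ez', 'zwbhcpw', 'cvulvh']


Compute lengths:
  'lttxedtkd' has length 9
  'pdu' has length 3
  'ez' has length 2
  'zwbhcpw' has length 7
  'cvulvh' has length 6
Lengths in increasing order: 2 < 3 < 6 < 7 < 9
Listing the words in that order gives the answer.
Final answer: ['ez', 'pdu', 'cvulvh', 'zwbhcpw', 'lttxedtkd']


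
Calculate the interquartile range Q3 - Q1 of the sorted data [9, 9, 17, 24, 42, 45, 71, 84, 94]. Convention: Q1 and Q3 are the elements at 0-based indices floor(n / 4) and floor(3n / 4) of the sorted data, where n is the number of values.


The data has n = 9 elements.
Q1 index = floor(9 / 4) = floor(2.25) = 2; Q3 index = floor(3 * 9 / 4) = floor(6.75) = 6
Q1 = element at index 2 = 17
Q3 = element at index 6 = 71
IQR = 71 - 17 = 54
Final answer: 54


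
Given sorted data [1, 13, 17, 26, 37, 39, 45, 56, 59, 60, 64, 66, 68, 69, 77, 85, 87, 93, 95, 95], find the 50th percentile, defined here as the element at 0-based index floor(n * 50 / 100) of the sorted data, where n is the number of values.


The dataset has n = 20 elements.
Index = floor(20 * 50 / 100) = floor(1000 / 100) = floor(10) = 10
Counting from index 0 in the sorted data, the element at index 10 is 64.
Final answer: 64


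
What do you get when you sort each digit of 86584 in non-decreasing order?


The number 86584 has digits: 8, 6, 5, 8, 4
Sorted: 4, 5, 6, 8, 8
Joining the sorted digits gives the result.
Final answer: 45688


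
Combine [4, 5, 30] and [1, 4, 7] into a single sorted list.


List A: [4, 5, 30]
List B: [1, 4, 7]
Repeatedly compare the front elements and take the smaller:
  4 vs 1 -> take 1
  4 vs 4 -> take 4
  5 vs 4 -> take 4
  5 vs 7 -> take 5
  30 vs 7 -> take 7
  B is exhausted; append the rest of A: [30]
Final answer: [1, 4, 4, 5, 7, 30]


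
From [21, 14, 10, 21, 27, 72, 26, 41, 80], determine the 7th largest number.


Sort descending: [80, 72, 41, 27, 26, 21, 21, 14, 10]
The 7th element (1-indexed) is at index 6.
Value = 21
Final answer: 21


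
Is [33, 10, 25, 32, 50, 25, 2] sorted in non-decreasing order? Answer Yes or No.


Check consecutive pairs:
  33 <= 10? False
  10 <= 25? True
  25 <= 32? True
  32 <= 50? True
  50 <= 25? False
  25 <= 2? False
3 consecutive pair(s) are out of order, so the list is not sorted.
Final answer: No


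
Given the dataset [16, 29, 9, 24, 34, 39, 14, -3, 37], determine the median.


First, sort the list: [-3, 9, 14, 16, 24, 29, 34, 37, 39]
The list has 9 elements (odd count).
The middle index is 4 (0-based), and the element there is 24.
Final answer: 24


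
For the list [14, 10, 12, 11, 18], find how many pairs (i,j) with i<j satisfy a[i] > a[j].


For each element, count the later elements that are smaller than it:
  14 (index 0): smaller elements after it = [10, 12, 11] -> 3
  10 (index 1): smaller elements after it = [] -> 0
  12 (index 2): smaller elements after it = [11] -> 1
  11 (index 3): smaller elements after it = [] -> 0
Total inversions = 3 + 0 + 1 + 0 = 4
Final answer: 4


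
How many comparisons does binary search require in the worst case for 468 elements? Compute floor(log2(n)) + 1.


Binary search halves the search space each step.
Maximum comparisons = floor(log2(468)) + 1
log2(468) = 8.8704
floor(log2(468)) = 8, so 8 + 1 = 9
Final answer: 9


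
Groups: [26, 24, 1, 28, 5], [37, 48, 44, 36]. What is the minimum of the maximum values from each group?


Find max of each group:
  Group 1: [26, 24, 1, 28, 5] -> max = 28
  Group 2: [37, 48, 44, 36] -> max = 48
Maxes: [28, 48]
Minimum of maxes = 28
Final answer: 28


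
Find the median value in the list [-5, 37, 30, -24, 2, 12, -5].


First, sort the list: [-24, -5, -5, 2, 12, 30, 37]
The list has 7 elements (odd count).
The middle index is 3 (0-based), and the element there is 2.
Final answer: 2


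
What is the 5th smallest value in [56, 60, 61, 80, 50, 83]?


Sort ascending: [50, 56, 60, 61, 80, 83]
The 5th element (1-indexed) is at index 4.
Value = 80
Final answer: 80


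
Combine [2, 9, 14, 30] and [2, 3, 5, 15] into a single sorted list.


List A: [2, 9, 14, 30]
List B: [2, 3, 5, 15]
Repeatedly compare the front elements and take the smaller:
  2 vs 2 -> take 2
  9 vs 2 -> take 2
  9 vs 3 -> take 3
  9 vs 5 -> take 5
  9 vs 15 -> take 9
  14 vs 15 -> take 14
  30 vs 15 -> take 15
  B is exhausted; append the rest of A: [30]
Final answer: [2, 2, 3, 5, 9, 14, 15, 30]


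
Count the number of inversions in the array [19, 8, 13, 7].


For each element, count the later elements that are smaller than it:
  19 (index 0): smaller elements after it = [8, 13, 7] -> 3
  8 (index 1): smaller elements after it = [7] -> 1
  13 (index 2): smaller elements after it = [7] -> 1
Total inversions = 3 + 1 + 1 = 5
Final answer: 5


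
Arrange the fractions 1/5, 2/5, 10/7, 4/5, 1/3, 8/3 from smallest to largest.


Convert to decimal for comparison:
  1/5 = 0.2
  2/5 = 0.4
  10/7 = 1.4286
  4/5 = 0.8
  1/3 = 0.3333
  8/3 = 2.6667
Decimals in increasing order: 0.2 < 0.3333 < 0.4 < 0.8 < 1.4286 < 2.6667
Writing each back as its fraction gives the sorted order.
Final answer: 1/5, 1/3, 2/5, 4/5, 10/7, 8/3


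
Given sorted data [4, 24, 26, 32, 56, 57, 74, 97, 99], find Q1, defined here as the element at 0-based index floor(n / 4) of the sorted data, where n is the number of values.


The list has n = 9 elements.
Q1 index = floor(9 / 4) = floor(2.25) = 2
Counting from index 0 in the sorted data, the element at index 2 is 26.
Final answer: 26


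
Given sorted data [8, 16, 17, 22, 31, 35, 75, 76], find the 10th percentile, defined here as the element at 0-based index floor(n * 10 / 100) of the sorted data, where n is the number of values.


The dataset has n = 8 elements.
Index = floor(8 * 10 / 100) = floor(80 / 100) = floor(0.8) = 0
Counting from index 0 in the sorted data, the element at index 0 is 8.
Final answer: 8


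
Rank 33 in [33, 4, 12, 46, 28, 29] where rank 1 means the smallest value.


Sort ascending: [4, 12, 28, 29, 33, 46]
Find 33 in the sorted list.
33 is at position 5 (1-indexed).
Final answer: 5


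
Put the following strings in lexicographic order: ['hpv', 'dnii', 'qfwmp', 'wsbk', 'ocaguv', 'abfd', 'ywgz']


Compare strings character by character (the first differing letter decides):
  'abfd' < 'dnii' since 'a' < 'd' at position 1
  'dnii' < 'hpv' since 'd' < 'h' at position 1
  'hpv' < 'ocaguv' since 'h' < 'o' at position 1
  'ocaguv' < 'qfwmp' since 'o' < 'q' at position 1
  'qfwmp' < 'wsbk' since 'q' < 'w' at position 1
  'wsbk' < 'ywgz' since 'w' < 'y' at position 1
Chaining these comparisons gives the alphabetical order.
Final answer: ['abfd', 'dnii', 'hpv', 'ocaguv', 'qfwmp', 'wsbk', 'ywgz']


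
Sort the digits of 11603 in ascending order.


The number 11603 has digits: 1, 1, 6, 0, 3
Sorted: 0, 1, 1, 3, 6
Joining the sorted digits gives the result.
Final answer: 01136


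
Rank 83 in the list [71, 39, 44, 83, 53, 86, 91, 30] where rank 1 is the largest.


Sort descending: [91, 86, 83, 71, 53, 44, 39, 30]
Find 83 in the sorted list.
83 is at position 3.
Final answer: 3


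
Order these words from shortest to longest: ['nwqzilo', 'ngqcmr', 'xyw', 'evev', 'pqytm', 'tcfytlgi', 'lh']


Compute lengths:
  'nwqzilo' has length 7
  'ngqcmr' has length 6
  'xyw' has length 3
  'evev' has length 4
  'pqytm' has length 5
  'tcfytlgi' has length 8
  'lh' has length 2
Lengths in increasing order: 2 < 3 < 4 < 5 < 6 < 7 < 8
Listing the words in that order gives the answer.
Final answer: ['lh', 'xyw', 'evev', 'pqytm', 'ngqcmr', 'nwqzilo', 'tcfytlgi']


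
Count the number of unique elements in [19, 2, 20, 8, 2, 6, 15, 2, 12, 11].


List all unique values:
Distinct values: [2, 6, 8, 11, 12, 15, 19, 20]
Count = 8
Final answer: 8


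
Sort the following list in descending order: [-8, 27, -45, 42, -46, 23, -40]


Original list: [-8, 27, -45, 42, -46, 23, -40]
Repeatedly take the largest remaining element:
  Remaining [-8, 27, -45, 42, -46, 23, -40] -> largest is 42
  Remaining [-8, 27, -45, -46, 23, -40] -> largest is 27
  Remaining [-8, -45, -46, 23, -40] -> largest is 23
  Remaining [-8, -45, -46, -40] -> largest is -8
  Remaining [-45, -46, -40] -> largest is -40
  Remaining [-45, -46] -> largest is -45
  Remaining [-46] -> largest is -46
Collecting the picks in order gives the descending list.
Final answer: [42, 27, 23, -8, -40, -45, -46]


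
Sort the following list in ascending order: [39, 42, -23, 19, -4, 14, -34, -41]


Original list: [39, 42, -23, 19, -4, 14, -34, -41]
Repeatedly take the smallest remaining element:
  Remaining [39, 42, -23, 19, -4, 14, -34, -41] -> smallest is -41
  Remaining [39, 42, -23, 19, -4, 14, -34] -> smallest is -34
  Remaining [39, 42, -23, 19, -4, 14] -> smallest is -23
  Remaining [39, 42, 19, -4, 14] -> smallest is -4
  Remaining [39, 42, 19, 14] -> smallest is 14
  Remaining [39, 42, 19] -> smallest is 19
  Remaining [39, 42] -> smallest is 39
  Remaining [42] -> smallest is 42
Collecting the picks in order gives the sorted list.
Final answer: [-41, -34, -23, -4, 14, 19, 39, 42]


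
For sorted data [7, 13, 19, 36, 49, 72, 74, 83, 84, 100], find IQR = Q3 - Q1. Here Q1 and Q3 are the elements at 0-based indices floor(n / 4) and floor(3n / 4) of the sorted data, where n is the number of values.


The data has n = 10 elements.
Q1 index = floor(10 / 4) = floor(2.5) = 2; Q3 index = floor(3 * 10 / 4) = floor(7.5) = 7
Q1 = element at index 2 = 19
Q3 = element at index 7 = 83
IQR = 83 - 19 = 64
Final answer: 64


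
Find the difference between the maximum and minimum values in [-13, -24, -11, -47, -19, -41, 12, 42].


Maximum value: 42
Minimum value: -47
Range = 42 - (-47) = 89
Final answer: 89


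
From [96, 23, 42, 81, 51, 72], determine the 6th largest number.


Sort descending: [96, 81, 72, 51, 42, 23]
The 6th element (1-indexed) is at index 5.
Value = 23
Final answer: 23


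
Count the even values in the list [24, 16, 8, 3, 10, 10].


Check each element:
  24 is even
  16 is even
  8 is even
  3 is odd
  10 is even
  10 is even
Evens: [24, 16, 8, 10, 10]
Count of evens = 5
Final answer: 5


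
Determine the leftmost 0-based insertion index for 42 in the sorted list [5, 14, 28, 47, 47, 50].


List is sorted: [5, 14, 28, 47, 47, 50]
We need the leftmost position where 42 can be inserted, i.e. the first index whose element is >= 42 (or the end of the list if none is).
Binary search with low=0, high=6 (0-based indices):
  low=0, high=6, mid=3: a[3]=47 >= 42, so high = 3
  low=0, high=3, mid=1: a[1]=14 < 42, so low = 2
  low=2, high=3, mid=2: a[2]=28 < 42, so low = 3
Now low = high = 3, so the insertion index is 3.
Final answer: 3


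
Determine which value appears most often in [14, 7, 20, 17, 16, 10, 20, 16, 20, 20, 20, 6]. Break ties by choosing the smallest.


Count the frequency of each value:
  6 appears 1 time(s)
  7 appears 1 time(s)
  10 appears 1 time(s)
  14 appears 1 time(s)
  16 appears 2 time(s)
  17 appears 1 time(s)
  20 appears 5 time(s)
Maximum frequency is 5.
Only 20 reaches that frequency, so it is the mode.
Final answer: 20


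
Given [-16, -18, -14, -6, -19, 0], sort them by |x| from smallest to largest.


Compute absolute values:
  |-16| = 16
  |-18| = 18
  |-14| = 14
  |-6| = 6
  |-19| = 19
  |0| = 0
Absolute values in increasing order: 0 < 6 < 14 < 16 < 18 < 19
Listing the original numbers in that order gives the answer.
Final answer: [0, -6, -14, -16, -18, -19]


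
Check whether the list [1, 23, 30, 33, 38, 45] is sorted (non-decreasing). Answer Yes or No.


Check consecutive pairs:
  1 <= 23? True
  23 <= 30? True
  30 <= 33? True
  33 <= 38? True
  38 <= 45? True
Every consecutive pair is in order, so the list is non-decreasing.
Final answer: Yes


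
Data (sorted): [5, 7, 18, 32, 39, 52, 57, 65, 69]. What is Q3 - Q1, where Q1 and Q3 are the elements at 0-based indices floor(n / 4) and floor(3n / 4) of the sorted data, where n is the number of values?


The data has n = 9 elements.
Q1 index = floor(9 / 4) = floor(2.25) = 2; Q3 index = floor(3 * 9 / 4) = floor(6.75) = 6
Q1 = element at index 2 = 18
Q3 = element at index 6 = 57
IQR = 57 - 18 = 39
Final answer: 39


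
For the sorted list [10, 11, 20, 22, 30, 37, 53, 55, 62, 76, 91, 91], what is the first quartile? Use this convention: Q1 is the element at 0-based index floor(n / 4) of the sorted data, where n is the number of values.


The list has n = 12 elements.
Q1 index = floor(12 / 4) = floor(3) = 3
Counting from index 0 in the sorted data, the element at index 3 is 22.
Final answer: 22


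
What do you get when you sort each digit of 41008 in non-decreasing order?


The number 41008 has digits: 4, 1, 0, 0, 8
Sorted: 0, 0, 1, 4, 8
Joining the sorted digits gives the result.
Final answer: 00148


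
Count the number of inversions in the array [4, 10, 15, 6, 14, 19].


For each element, count the later elements that are smaller than it:
  4 (index 0): smaller elements after it = [] -> 0
  10 (index 1): smaller elements after it = [6] -> 1
  15 (index 2): smaller elements after it = [6, 14] -> 2
  6 (index 3): smaller elements after it = [] -> 0
  14 (index 4): smaller elements after it = [] -> 0
Total inversions = 0 + 1 + 2 + 0 + 0 = 3
Final answer: 3


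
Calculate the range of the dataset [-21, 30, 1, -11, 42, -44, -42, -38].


Maximum value: 42
Minimum value: -44
Range = 42 - (-44) = 86
Final answer: 86


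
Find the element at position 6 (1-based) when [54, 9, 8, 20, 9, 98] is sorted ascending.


Sort ascending: [8, 9, 9, 20, 54, 98]
The 6th element (1-indexed) is at index 5.
Value = 98
Final answer: 98


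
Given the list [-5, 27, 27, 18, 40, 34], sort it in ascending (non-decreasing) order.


Original list: [-5, 27, 27, 18, 40, 34]
Repeatedly take the smallest remaining element:
  Remaining [-5, 27, 27, 18, 40, 34] -> smallest is -5
  Remaining [27, 27, 18, 40, 34] -> smallest is 18
  Remaining [27, 27, 40, 34] -> smallest is 27
  Remaining [27, 40, 34] -> smallest is 27
  Remaining [40, 34] -> smallest is 34
  Remaining [40] -> smallest is 40
Collecting the picks in order gives the sorted list.
Final answer: [-5, 18, 27, 27, 34, 40]


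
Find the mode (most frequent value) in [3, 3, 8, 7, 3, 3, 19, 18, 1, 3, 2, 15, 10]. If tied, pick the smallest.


Count the frequency of each value:
  1 appears 1 time(s)
  2 appears 1 time(s)
  3 appears 5 time(s)
  7 appears 1 time(s)
  8 appears 1 time(s)
  10 appears 1 time(s)
  15 appears 1 time(s)
  18 appears 1 time(s)
  19 appears 1 time(s)
Maximum frequency is 5.
Only 3 reaches that frequency, so it is the mode.
Final answer: 3


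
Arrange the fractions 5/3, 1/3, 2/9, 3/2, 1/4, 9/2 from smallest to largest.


Convert to decimal for comparison:
  5/3 = 1.6667
  1/3 = 0.3333
  2/9 = 0.2222
  3/2 = 1.5
  1/4 = 0.25
  9/2 = 4.5
Decimals in increasing order: 0.2222 < 0.25 < 0.3333 < 1.5 < 1.6667 < 4.5
Writing each back as its fraction gives the sorted order.
Final answer: 2/9, 1/4, 1/3, 3/2, 5/3, 9/2


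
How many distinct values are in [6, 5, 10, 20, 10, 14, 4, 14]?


List all unique values:
Distinct values: [4, 5, 6, 10, 14, 20]
Count = 6
Final answer: 6


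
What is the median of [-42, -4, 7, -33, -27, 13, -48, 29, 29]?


First, sort the list: [-48, -42, -33, -27, -4, 7, 13, 29, 29]
The list has 9 elements (odd count).
The middle index is 4 (0-based), and the element there is -4.
Final answer: -4


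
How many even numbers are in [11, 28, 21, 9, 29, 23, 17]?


Check each element:
  11 is odd
  28 is even
  21 is odd
  9 is odd
  29 is odd
  23 is odd
  17 is odd
Evens: [28]
Count of evens = 1
Final answer: 1


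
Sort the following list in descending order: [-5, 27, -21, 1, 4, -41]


Original list: [-5, 27, -21, 1, 4, -41]
Repeatedly take the largest remaining element:
  Remaining [-5, 27, -21, 1, 4, -41] -> largest is 27
  Remaining [-5, -21, 1, 4, -41] -> largest is 4
  Remaining [-5, -21, 1, -41] -> largest is 1
  Remaining [-5, -21, -41] -> largest is -5
  Remaining [-21, -41] -> largest is -21
  Remaining [-41] -> largest is -41
Collecting the picks in order gives the descending list.
Final answer: [27, 4, 1, -5, -21, -41]


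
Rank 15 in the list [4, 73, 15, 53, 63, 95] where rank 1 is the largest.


Sort descending: [95, 73, 63, 53, 15, 4]
Find 15 in the sorted list.
15 is at position 5.
Final answer: 5


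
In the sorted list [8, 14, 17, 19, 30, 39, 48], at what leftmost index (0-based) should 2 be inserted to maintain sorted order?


List is sorted: [8, 14, 17, 19, 30, 39, 48]
We need the leftmost position where 2 can be inserted, i.e. the first index whose element is >= 2 (or the end of the list if none is).
Binary search with low=0, high=7 (0-based indices):
  low=0, high=7, mid=3: a[3]=19 >= 2, so high = 3
  low=0, high=3, mid=1: a[1]=14 >= 2, so high = 1
  low=0, high=1, mid=0: a[0]=8 >= 2, so high = 0
Now low = high = 0, so the insertion index is 0.
Final answer: 0


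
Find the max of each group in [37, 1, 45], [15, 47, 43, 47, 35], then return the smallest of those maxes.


Find max of each group:
  Group 1: [37, 1, 45] -> max = 45
  Group 2: [15, 47, 43, 47, 35] -> max = 47
Maxes: [45, 47]
Minimum of maxes = 45
Final answer: 45


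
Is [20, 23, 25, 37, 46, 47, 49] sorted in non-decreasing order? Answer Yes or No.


Check consecutive pairs:
  20 <= 23? True
  23 <= 25? True
  25 <= 37? True
  37 <= 46? True
  46 <= 47? True
  47 <= 49? True
Every consecutive pair is in order, so the list is non-decreasing.
Final answer: Yes


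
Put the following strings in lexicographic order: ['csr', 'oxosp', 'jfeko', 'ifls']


Compare strings character by character (the first differing letter decides):
  'csr' < 'ifls' since 'c' < 'i' at position 1
  'ifls' < 'jfeko' since 'i' < 'j' at position 1
  'jfeko' < 'oxosp' since 'j' < 'o' at position 1
Chaining these comparisons gives the alphabetical order.
Final answer: ['csr', 'ifls', 'jfeko', 'oxosp']


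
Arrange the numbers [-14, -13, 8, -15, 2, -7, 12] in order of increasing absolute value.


Compute absolute values:
  |-14| = 14
  |-13| = 13
  |8| = 8
  |-15| = 15
  |2| = 2
  |-7| = 7
  |12| = 12
Absolute values in increasing order: 2 < 7 < 8 < 12 < 13 < 14 < 15
Listing the original numbers in that order gives the answer.
Final answer: [2, -7, 8, 12, -13, -14, -15]


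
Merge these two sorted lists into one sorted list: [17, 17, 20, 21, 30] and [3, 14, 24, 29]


List A: [17, 17, 20, 21, 30]
List B: [3, 14, 24, 29]
Repeatedly compare the front elements and take the smaller:
  17 vs 3 -> take 3
  17 vs 14 -> take 14
  17 vs 24 -> take 17
  17 vs 24 -> take 17
  20 vs 24 -> take 20
  21 vs 24 -> take 21
  30 vs 24 -> take 24
  30 vs 29 -> take 29
  B is exhausted; append the rest of A: [30]
Final answer: [3, 14, 17, 17, 20, 21, 24, 29, 30]


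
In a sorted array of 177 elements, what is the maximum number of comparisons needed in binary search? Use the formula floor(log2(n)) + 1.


Binary search halves the search space each step.
Maximum comparisons = floor(log2(177)) + 1
log2(177) = 7.4676
floor(log2(177)) = 7, so 7 + 1 = 8
Final answer: 8


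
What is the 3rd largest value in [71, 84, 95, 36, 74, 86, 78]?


Sort descending: [95, 86, 84, 78, 74, 71, 36]
The 3rd element (1-indexed) is at index 2.
Value = 84
Final answer: 84


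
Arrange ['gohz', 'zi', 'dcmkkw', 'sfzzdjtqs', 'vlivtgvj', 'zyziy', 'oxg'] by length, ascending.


Compute lengths:
  'gohz' has length 4
  'zi' has length 2
  'dcmkkw' has length 6
  'sfzzdjtqs' has length 9
  'vlivtgvj' has length 8
  'zyziy' has length 5
  'oxg' has length 3
Lengths in increasing order: 2 < 3 < 4 < 5 < 6 < 8 < 9
Listing the words in that order gives the answer.
Final answer: ['zi', 'oxg', 'gohz', 'zyziy', 'dcmkkw', 'vlivtgvj', 'sfzzdjtqs']


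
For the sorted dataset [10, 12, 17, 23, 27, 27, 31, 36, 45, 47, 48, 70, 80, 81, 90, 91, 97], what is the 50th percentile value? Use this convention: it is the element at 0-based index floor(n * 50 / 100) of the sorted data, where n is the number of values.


The dataset has n = 17 elements.
Index = floor(17 * 50 / 100) = floor(850 / 100) = floor(8.5) = 8
Counting from index 0 in the sorted data, the element at index 8 is 45.
Final answer: 45


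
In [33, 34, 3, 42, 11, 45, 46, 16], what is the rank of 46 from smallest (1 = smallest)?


Sort ascending: [3, 11, 16, 33, 34, 42, 45, 46]
Find 46 in the sorted list.
46 is at position 8 (1-indexed).
Final answer: 8


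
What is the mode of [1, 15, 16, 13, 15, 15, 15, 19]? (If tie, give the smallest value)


Count the frequency of each value:
  1 appears 1 time(s)
  13 appears 1 time(s)
  15 appears 4 time(s)
  16 appears 1 time(s)
  19 appears 1 time(s)
Maximum frequency is 4.
Only 15 reaches that frequency, so it is the mode.
Final answer: 15


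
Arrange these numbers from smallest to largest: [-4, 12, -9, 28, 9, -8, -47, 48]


Original list: [-4, 12, -9, 28, 9, -8, -47, 48]
Repeatedly take the smallest remaining element:
  Remaining [-4, 12, -9, 28, 9, -8, -47, 48] -> smallest is -47
  Remaining [-4, 12, -9, 28, 9, -8, 48] -> smallest is -9
  Remaining [-4, 12, 28, 9, -8, 48] -> smallest is -8
  Remaining [-4, 12, 28, 9, 48] -> smallest is -4
  Remaining [12, 28, 9, 48] -> smallest is 9
  Remaining [12, 28, 48] -> smallest is 12
  Remaining [28, 48] -> smallest is 28
  Remaining [48] -> smallest is 48
Collecting the picks in order gives the sorted list.
Final answer: [-47, -9, -8, -4, 9, 12, 28, 48]


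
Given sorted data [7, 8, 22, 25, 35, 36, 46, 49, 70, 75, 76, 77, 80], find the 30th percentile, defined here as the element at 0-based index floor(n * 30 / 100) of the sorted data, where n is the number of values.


The dataset has n = 13 elements.
Index = floor(13 * 30 / 100) = floor(390 / 100) = floor(3.9) = 3
Counting from index 0 in the sorted data, the element at index 3 is 25.
Final answer: 25


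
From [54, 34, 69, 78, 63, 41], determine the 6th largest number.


Sort descending: [78, 69, 63, 54, 41, 34]
The 6th element (1-indexed) is at index 5.
Value = 34
Final answer: 34


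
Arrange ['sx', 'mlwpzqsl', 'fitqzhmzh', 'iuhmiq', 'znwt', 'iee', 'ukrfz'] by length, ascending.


Compute lengths:
  'sx' has length 2
  'mlwpzqsl' has length 8
  'fitqzhmzh' has length 9
  'iuhmiq' has length 6
  'znwt' has length 4
  'iee' has length 3
  'ukrfz' has length 5
Lengths in increasing order: 2 < 3 < 4 < 5 < 6 < 8 < 9
Listing the words in that order gives the answer.
Final answer: ['sx', 'iee', 'znwt', 'ukrfz', 'iuhmiq', 'mlwpzqsl', 'fitqzhmzh']


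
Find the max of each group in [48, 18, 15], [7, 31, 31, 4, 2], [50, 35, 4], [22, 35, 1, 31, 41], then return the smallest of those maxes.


Find max of each group:
  Group 1: [48, 18, 15] -> max = 48
  Group 2: [7, 31, 31, 4, 2] -> max = 31
  Group 3: [50, 35, 4] -> max = 50
  Group 4: [22, 35, 1, 31, 41] -> max = 41
Maxes: [48, 31, 50, 41]
Minimum of maxes = 31
Final answer: 31


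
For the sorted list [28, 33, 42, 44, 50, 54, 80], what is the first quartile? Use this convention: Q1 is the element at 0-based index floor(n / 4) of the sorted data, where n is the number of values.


The list has n = 7 elements.
Q1 index = floor(7 / 4) = floor(1.75) = 1
Counting from index 0 in the sorted data, the element at index 1 is 33.
Final answer: 33


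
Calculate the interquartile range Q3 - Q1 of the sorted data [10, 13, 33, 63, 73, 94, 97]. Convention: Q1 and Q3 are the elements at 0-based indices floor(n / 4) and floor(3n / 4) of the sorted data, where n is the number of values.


The data has n = 7 elements.
Q1 index = floor(7 / 4) = floor(1.75) = 1; Q3 index = floor(3 * 7 / 4) = floor(5.25) = 5
Q1 = element at index 1 = 13
Q3 = element at index 5 = 94
IQR = 94 - 13 = 81
Final answer: 81


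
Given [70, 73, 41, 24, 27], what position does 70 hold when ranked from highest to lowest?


Sort descending: [73, 70, 41, 27, 24]
Find 70 in the sorted list.
70 is at position 2.
Final answer: 2


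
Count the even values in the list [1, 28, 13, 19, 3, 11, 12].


Check each element:
  1 is odd
  28 is even
  13 is odd
  19 is odd
  3 is odd
  11 is odd
  12 is even
Evens: [28, 12]
Count of evens = 2
Final answer: 2


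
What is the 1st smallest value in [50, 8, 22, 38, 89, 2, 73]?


Sort ascending: [2, 8, 22, 38, 50, 73, 89]
The 1st element (1-indexed) is at index 0.
Value = 2
Final answer: 2


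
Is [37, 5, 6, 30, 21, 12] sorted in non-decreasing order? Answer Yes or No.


Check consecutive pairs:
  37 <= 5? False
  5 <= 6? True
  6 <= 30? True
  30 <= 21? False
  21 <= 12? False
3 consecutive pair(s) are out of order, so the list is not sorted.
Final answer: No


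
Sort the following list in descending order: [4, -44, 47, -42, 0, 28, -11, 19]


Original list: [4, -44, 47, -42, 0, 28, -11, 19]
Repeatedly take the largest remaining element:
  Remaining [4, -44, 47, -42, 0, 28, -11, 19] -> largest is 47
  Remaining [4, -44, -42, 0, 28, -11, 19] -> largest is 28
  Remaining [4, -44, -42, 0, -11, 19] -> largest is 19
  Remaining [4, -44, -42, 0, -11] -> largest is 4
  Remaining [-44, -42, 0, -11] -> largest is 0
  Remaining [-44, -42, -11] -> largest is -11
  Remaining [-44, -42] -> largest is -42
  Remaining [-44] -> largest is -44
Collecting the picks in order gives the descending list.
Final answer: [47, 28, 19, 4, 0, -11, -42, -44]


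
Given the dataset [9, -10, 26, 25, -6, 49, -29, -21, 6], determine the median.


First, sort the list: [-29, -21, -10, -6, 6, 9, 25, 26, 49]
The list has 9 elements (odd count).
The middle index is 4 (0-based), and the element there is 6.
Final answer: 6


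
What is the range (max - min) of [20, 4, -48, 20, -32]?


Maximum value: 20
Minimum value: -48
Range = 20 - (-48) = 68
Final answer: 68


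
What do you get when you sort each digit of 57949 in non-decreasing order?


The number 57949 has digits: 5, 7, 9, 4, 9
Sorted: 4, 5, 7, 9, 9
Joining the sorted digits gives the result.
Final answer: 45799


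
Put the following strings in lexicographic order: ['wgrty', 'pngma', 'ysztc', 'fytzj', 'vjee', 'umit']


Compare strings character by character (the first differing letter decides):
  'fytzj' < 'pngma' since 'f' < 'p' at position 1
  'pngma' < 'umit' since 'p' < 'u' at position 1
  'umit' < 'vjee' since 'u' < 'v' at position 1
  'vjee' < 'wgrty' since 'v' < 'w' at position 1
  'wgrty' < 'ysztc' since 'w' < 'y' at position 1
Chaining these comparisons gives the alphabetical order.
Final answer: ['fytzj', 'pngma', 'umit', 'vjee', 'wgrty', 'ysztc']


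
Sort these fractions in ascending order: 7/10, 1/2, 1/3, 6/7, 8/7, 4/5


Convert to decimal for comparison:
  7/10 = 0.7
  1/2 = 0.5
  1/3 = 0.3333
  6/7 = 0.8571
  8/7 = 1.1429
  4/5 = 0.8
Decimals in increasing order: 0.3333 < 0.5 < 0.7 < 0.8 < 0.8571 < 1.1429
Writing each back as its fraction gives the sorted order.
Final answer: 1/3, 1/2, 7/10, 4/5, 6/7, 8/7


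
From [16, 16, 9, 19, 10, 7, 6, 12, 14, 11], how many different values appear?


List all unique values:
Distinct values: [6, 7, 9, 10, 11, 12, 14, 16, 19]
Count = 9
Final answer: 9


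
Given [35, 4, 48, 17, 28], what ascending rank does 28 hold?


Sort ascending: [4, 17, 28, 35, 48]
Find 28 in the sorted list.
28 is at position 3 (1-indexed).
Final answer: 3


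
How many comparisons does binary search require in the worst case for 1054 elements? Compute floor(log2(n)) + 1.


Binary search halves the search space each step.
Maximum comparisons = floor(log2(1054)) + 1
log2(1054) = 10.0417
floor(log2(1054)) = 10, so 10 + 1 = 11
Final answer: 11


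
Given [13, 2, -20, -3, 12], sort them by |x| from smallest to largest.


Compute absolute values:
  |13| = 13
  |2| = 2
  |-20| = 20
  |-3| = 3
  |12| = 12
Absolute values in increasing order: 2 < 3 < 12 < 13 < 20
Listing the original numbers in that order gives the answer.
Final answer: [2, -3, 12, 13, -20]


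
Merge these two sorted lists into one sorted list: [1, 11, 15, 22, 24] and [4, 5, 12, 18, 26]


List A: [1, 11, 15, 22, 24]
List B: [4, 5, 12, 18, 26]
Repeatedly compare the front elements and take the smaller:
  1 vs 4 -> take 1
  11 vs 4 -> take 4
  11 vs 5 -> take 5
  11 vs 12 -> take 11
  15 vs 12 -> take 12
  15 vs 18 -> take 15
  22 vs 18 -> take 18
  22 vs 26 -> take 22
  24 vs 26 -> take 24
  A is exhausted; append the rest of B: [26]
Final answer: [1, 4, 5, 11, 12, 15, 18, 22, 24, 26]


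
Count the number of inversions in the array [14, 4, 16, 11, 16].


For each element, count the later elements that are smaller than it:
  14 (index 0): smaller elements after it = [4, 11] -> 2
  4 (index 1): smaller elements after it = [] -> 0
  16 (index 2): smaller elements after it = [11] -> 1
  11 (index 3): smaller elements after it = [] -> 0
Total inversions = 2 + 0 + 1 + 0 = 3
Final answer: 3


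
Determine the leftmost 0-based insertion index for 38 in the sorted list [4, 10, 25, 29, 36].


List is sorted: [4, 10, 25, 29, 36]
We need the leftmost position where 38 can be inserted, i.e. the first index whose element is >= 38 (or the end of the list if none is).
Binary search with low=0, high=5 (0-based indices):
  low=0, high=5, mid=2: a[2]=25 < 38, so low = 3
  low=3, high=5, mid=4: a[4]=36 < 38, so low = 5
Now low = high = 5, so the insertion index is 5.
Final answer: 5


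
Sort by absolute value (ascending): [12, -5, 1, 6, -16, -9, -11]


Compute absolute values:
  |12| = 12
  |-5| = 5
  |1| = 1
  |6| = 6
  |-16| = 16
  |-9| = 9
  |-11| = 11
Absolute values in increasing order: 1 < 5 < 6 < 9 < 11 < 12 < 16
Listing the original numbers in that order gives the answer.
Final answer: [1, -5, 6, -9, -11, 12, -16]


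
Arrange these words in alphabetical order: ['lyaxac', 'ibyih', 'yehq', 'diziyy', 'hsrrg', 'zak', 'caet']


Compare strings character by character (the first differing letter decides):
  'caet' < 'diziyy' since 'c' < 'd' at position 1
  'diziyy' < 'hsrrg' since 'd' < 'h' at position 1
  'hsrrg' < 'ibyih' since 'h' < 'i' at position 1
  'ibyih' < 'lyaxac' since 'i' < 'l' at position 1
  'lyaxac' < 'yehq' since 'l' < 'y' at position 1
  'yehq' < 'zak' since 'y' < 'z' at position 1
Chaining these comparisons gives the alphabetical order.
Final answer: ['caet', 'diziyy', 'hsrrg', 'ibyih', 'lyaxac', 'yehq', 'zak']


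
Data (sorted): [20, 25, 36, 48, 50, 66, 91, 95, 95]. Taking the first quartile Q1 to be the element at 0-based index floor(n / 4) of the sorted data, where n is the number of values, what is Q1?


The list has n = 9 elements.
Q1 index = floor(9 / 4) = floor(2.25) = 2
Counting from index 0 in the sorted data, the element at index 2 is 36.
Final answer: 36


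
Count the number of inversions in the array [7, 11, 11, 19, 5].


For each element, count the later elements that are smaller than it:
  7 (index 0): smaller elements after it = [5] -> 1
  11 (index 1): smaller elements after it = [5] -> 1
  11 (index 2): smaller elements after it = [5] -> 1
  19 (index 3): smaller elements after it = [5] -> 1
Total inversions = 1 + 1 + 1 + 1 = 4
Final answer: 4


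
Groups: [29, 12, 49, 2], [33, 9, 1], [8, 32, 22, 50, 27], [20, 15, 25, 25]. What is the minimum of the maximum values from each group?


Find max of each group:
  Group 1: [29, 12, 49, 2] -> max = 49
  Group 2: [33, 9, 1] -> max = 33
  Group 3: [8, 32, 22, 50, 27] -> max = 50
  Group 4: [20, 15, 25, 25] -> max = 25
Maxes: [49, 33, 50, 25]
Minimum of maxes = 25
Final answer: 25


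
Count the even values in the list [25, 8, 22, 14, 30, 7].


Check each element:
  25 is odd
  8 is even
  22 is even
  14 is even
  30 is even
  7 is odd
Evens: [8, 22, 14, 30]
Count of evens = 4
Final answer: 4


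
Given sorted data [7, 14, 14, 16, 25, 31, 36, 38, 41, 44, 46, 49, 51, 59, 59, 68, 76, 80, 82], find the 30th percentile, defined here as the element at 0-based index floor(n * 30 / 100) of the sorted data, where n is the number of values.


The dataset has n = 19 elements.
Index = floor(19 * 30 / 100) = floor(570 / 100) = floor(5.7) = 5
Counting from index 0 in the sorted data, the element at index 5 is 31.
Final answer: 31


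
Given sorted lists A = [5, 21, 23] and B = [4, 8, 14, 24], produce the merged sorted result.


List A: [5, 21, 23]
List B: [4, 8, 14, 24]
Repeatedly compare the front elements and take the smaller:
  5 vs 4 -> take 4
  5 vs 8 -> take 5
  21 vs 8 -> take 8
  21 vs 14 -> take 14
  21 vs 24 -> take 21
  23 vs 24 -> take 23
  A is exhausted; append the rest of B: [24]
Final answer: [4, 5, 8, 14, 21, 23, 24]


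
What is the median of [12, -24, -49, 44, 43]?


First, sort the list: [-49, -24, 12, 43, 44]
The list has 5 elements (odd count).
The middle index is 2 (0-based), and the element there is 12.
Final answer: 12
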